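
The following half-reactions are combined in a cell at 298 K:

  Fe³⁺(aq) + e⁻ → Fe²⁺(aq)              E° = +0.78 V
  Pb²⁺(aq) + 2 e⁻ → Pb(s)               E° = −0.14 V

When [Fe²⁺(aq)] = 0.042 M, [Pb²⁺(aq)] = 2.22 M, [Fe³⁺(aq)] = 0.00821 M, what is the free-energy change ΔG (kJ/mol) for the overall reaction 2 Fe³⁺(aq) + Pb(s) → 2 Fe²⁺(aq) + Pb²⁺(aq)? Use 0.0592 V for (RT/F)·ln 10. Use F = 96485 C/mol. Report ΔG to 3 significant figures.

E°cell = +0.78 − (−0.14) = +0.92 V; the balanced reaction transfers n = 2 electrons.
The reaction quotient is ([Fe²⁺(aq)]^2·[Pb²⁺(aq)]) / [Fe³⁺(aq)]^2 = 58.1; by Nernst, E = +0.92 − (0.0592/2)(1.764) = +0.8678 V.
Finally ΔG = −nFE = −(2)(96485 C/mol)(+0.8678 V) = −167 kJ/mol.

−167 kJ/mol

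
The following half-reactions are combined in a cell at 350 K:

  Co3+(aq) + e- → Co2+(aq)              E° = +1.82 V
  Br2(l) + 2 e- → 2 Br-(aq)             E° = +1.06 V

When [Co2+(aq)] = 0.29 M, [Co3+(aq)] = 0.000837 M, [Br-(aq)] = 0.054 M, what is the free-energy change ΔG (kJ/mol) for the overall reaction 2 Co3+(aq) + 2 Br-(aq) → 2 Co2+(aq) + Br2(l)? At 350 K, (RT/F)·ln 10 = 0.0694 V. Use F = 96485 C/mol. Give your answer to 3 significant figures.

−95.7 kJ/mol

The standard cell potential is +1.82 − (+1.06) = +0.76 V, with n = 2 electrons in the balanced equation.
Here Q = [Co2+(aq)]^2 / ([Co3+(aq)]^2·[Br-(aq)]^2) = 4.12×10^7 (log Q = 7.615), giving E = +0.76 − (0.0694/2)·(7.615) = +0.4958 V.
Then ΔG = −nFE = −2 × 96485 × +0.4958 J/mol = −95.7 kJ/mol.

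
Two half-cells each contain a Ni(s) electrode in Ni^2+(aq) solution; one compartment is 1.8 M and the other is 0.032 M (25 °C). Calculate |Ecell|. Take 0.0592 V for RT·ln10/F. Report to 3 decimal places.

0.052 V

For a concentration cell E°cell = 0, since both electrodes use the same couple.
The compartment with the higher Ni^2+(aq) concentration (1.8 M) acts as the cathode; ions are reduced there and produced at the dilute (0.032 M) anode.
With n = 2, Ecell = −(0.0592/2)·log([dilute]/[conc]) = −(0.0592/2)·log(0.032/1.8) = +0.052 V.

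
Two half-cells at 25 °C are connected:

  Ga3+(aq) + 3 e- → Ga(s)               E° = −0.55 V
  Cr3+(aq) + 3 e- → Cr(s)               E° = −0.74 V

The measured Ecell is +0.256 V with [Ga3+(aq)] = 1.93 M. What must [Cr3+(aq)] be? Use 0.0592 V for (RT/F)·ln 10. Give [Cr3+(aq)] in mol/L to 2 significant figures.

0.00087 M

Ga³⁺/Ga is the cathode (higher E°); E°cell = −0.55 − (−0.74) = +0.19 V with n = 3.
Since E = E° − (0.0592/n)·log Q, log Q = n(E° − E)/0.0592 = −3.345.
Balancing electrons gives Ga3+(aq) + Cr(s) → Ga(s) + Cr3+(aq); thus Q = [Cr3+(aq)] / [Ga3+(aq)].
Solving for the unknown gives log [Cr3+(aq)] = −3.059, so [Cr3+(aq)] ≈ 0.00087 M.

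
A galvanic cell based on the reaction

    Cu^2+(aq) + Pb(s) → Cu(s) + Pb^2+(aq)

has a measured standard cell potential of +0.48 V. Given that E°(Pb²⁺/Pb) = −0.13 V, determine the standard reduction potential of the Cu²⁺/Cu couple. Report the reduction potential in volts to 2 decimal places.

In the reaction as written the Cu²⁺/Cu couple is reduced (cathode) and Pb²⁺/Pb is oxidized (anode), so E°cell = E°(Cu²⁺/Cu) − E°(Pb²⁺/Pb).
E°(Cu²⁺/Cu) = E°cell + E°(anode) = +0.48 + (−0.13) = +0.35 V.

+0.35 V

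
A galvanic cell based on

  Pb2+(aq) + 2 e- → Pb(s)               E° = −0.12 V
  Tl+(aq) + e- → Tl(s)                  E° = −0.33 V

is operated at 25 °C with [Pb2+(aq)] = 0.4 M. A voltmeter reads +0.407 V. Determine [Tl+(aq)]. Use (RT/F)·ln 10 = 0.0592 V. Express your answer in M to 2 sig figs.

The Pb²⁺/Pb couple has the larger reduction potential, so it is the cathode: E°cell = −0.12 − (−0.33) = +0.21 V and n = 2.
Rearranging E = E° − (0.0592/n)·log Q gives log Q = 2(+0.21 − (+0.407))/0.0592 = −6.655.
For Pb2+(aq) + 2 Tl(s) → Pb(s) + 2 Tl+(aq), the reaction quotient is Q = [Tl+(aq)]^2 / [Pb2+(aq)].
Solving for the unknown gives log [Tl+(aq)] = −3.526, so [Tl+(aq)] ≈ 0.00030 M.

0.00030 M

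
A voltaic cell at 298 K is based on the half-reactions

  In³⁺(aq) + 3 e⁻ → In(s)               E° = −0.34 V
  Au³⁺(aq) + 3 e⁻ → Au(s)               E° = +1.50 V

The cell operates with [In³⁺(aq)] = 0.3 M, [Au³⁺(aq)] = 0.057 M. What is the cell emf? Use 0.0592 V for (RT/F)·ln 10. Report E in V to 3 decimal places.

Au³⁺/Au is reduced (cathode, E° = +1.50 V) and In³⁺/In is oxidized (anode).
The standard potential is +1.50 − (−0.34) = +1.84 V and the balanced reaction transfers n = 3 electrons.
Balancing gives Au³⁺(aq) + In(s) → Au(s) + In³⁺(aq); hence Q = [In³⁺(aq)] / [Au³⁺(aq)] = 5.26 (log Q = 0.721).
E = E° − (0.0592/n)·log Q = +1.84 − (0.0592/3)(0.721) = +1.826 V.

+1.826 V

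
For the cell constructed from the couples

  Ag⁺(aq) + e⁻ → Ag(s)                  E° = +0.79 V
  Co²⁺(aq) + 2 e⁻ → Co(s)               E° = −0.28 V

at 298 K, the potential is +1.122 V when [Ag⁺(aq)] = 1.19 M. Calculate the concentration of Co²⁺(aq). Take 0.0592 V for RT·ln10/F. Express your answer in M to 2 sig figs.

0.025 M

The Ag⁺/Ag couple has the larger reduction potential, so it is the cathode: E°cell = +0.79 − (−0.28) = +1.07 V and n = 2.
Since E = E° − (0.0592/n)·log Q, log Q = n(E° − E)/0.0592 = −1.757.
Balancing electrons gives 2 Ag⁺(aq) + Co(s) → 2 Ag(s) + Co²⁺(aq); thus Q = [Co²⁺(aq)] / [Ag⁺(aq)]^2.
Isolating [Co²⁺(aq)] in Q = 10^{−1.757} yields log [Co²⁺(aq)] = −1.606, i.e. 0.025 M.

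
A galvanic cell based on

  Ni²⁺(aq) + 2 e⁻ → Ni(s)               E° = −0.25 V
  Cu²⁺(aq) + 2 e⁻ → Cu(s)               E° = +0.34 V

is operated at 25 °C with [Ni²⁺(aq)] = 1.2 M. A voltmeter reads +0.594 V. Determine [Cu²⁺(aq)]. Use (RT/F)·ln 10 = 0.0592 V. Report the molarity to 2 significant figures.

1.6 M

Cu²⁺/Cu is the cathode (higher E°); E°cell = +0.34 − (−0.25) = +0.59 V with n = 2.
Rearranging E = E° − (0.0592/n)·log Q gives log Q = 2(+0.59 − (+0.594))/0.0592 = −0.135.
For Cu²⁺(aq) + Ni(s) → Cu(s) + Ni²⁺(aq), the reaction quotient is Q = [Ni²⁺(aq)] / [Cu²⁺(aq)].
Isolating [Cu²⁺(aq)] in Q = 10^{−0.135} yields log [Cu²⁺(aq)] = 0.214, i.e. 1.6 M.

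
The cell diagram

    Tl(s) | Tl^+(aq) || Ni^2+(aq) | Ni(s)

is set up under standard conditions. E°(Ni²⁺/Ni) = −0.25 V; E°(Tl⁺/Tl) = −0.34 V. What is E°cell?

By convention the left-hand electrode in cell notation is the anode (oxidation) and the right-hand electrode is the cathode (reduction).
E°cell = E°(right) − E°(left) = −0.25 − (−0.34) = +0.09 V.

+0.09 V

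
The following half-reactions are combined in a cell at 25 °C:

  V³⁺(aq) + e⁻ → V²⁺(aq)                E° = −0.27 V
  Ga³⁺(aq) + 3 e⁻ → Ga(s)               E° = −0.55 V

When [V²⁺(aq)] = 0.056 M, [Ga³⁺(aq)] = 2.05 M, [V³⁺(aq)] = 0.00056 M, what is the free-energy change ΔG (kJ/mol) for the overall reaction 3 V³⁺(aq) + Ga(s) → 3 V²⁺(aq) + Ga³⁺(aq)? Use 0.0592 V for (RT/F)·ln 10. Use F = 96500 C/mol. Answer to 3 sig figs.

With V³⁺/V²⁺ reduced at the cathode, E°cell = −0.27 − (−0.55) = +0.28 V and n = 3.
Q = ([V²⁺(aq)]^3·[Ga³⁺(aq)]) / [V³⁺(aq)]^3 = 2.05×10^6, so log Q = 6.312 and E = +0.28 − (0.0592/3)(6.312) = +0.1554 V.
Finally ΔG = −nFE = −(3)(96500 C/mol)(+0.1554 V) = −45.0 kJ/mol.

−45.0 kJ/mol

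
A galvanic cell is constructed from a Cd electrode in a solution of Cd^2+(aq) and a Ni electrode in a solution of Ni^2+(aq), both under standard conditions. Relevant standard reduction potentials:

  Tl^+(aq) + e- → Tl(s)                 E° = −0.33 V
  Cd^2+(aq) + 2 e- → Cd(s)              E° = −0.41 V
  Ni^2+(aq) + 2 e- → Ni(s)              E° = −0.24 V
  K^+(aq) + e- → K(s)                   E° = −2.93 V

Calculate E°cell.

Of the two couples in this cell, the one with the more positive reduction potential is reduced at the cathode: here that is Ni²⁺/Ni (−0.24 V); Cd²⁺/Cd (−0.41 V) is the anode.
E°cell = E°(cathode) − E°(anode) = −0.24 − (−0.41) = +0.17 V.

+0.17 V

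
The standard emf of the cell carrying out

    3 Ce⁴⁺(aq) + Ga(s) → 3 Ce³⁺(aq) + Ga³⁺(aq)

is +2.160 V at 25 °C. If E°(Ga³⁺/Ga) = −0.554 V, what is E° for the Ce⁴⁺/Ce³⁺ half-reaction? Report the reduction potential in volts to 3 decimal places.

+1.606 V

In the reaction as written the Ce⁴⁺/Ce³⁺ couple is reduced (cathode) and Ga³⁺/Ga is oxidized (anode), so E°cell = E°(Ce⁴⁺/Ce³⁺) − E°(Ga³⁺/Ga).
E°(Ce⁴⁺/Ce³⁺) = E°cell + E°(anode) = +2.160 + (−0.554) = +1.606 V.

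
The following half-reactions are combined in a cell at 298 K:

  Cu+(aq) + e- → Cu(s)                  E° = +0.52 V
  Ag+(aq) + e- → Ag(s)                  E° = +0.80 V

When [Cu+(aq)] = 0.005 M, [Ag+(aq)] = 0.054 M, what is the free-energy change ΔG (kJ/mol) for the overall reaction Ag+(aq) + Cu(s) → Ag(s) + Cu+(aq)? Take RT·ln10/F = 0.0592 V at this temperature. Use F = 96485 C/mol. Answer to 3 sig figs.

−32.9 kJ/mol

E°cell = +0.80 − (+0.52) = +0.28 V; the balanced reaction transfers n = 1 electron.
Q = [Cu+(aq)] / [Ag+(aq)] = 0.0926, so log Q = −1.033 and E = +0.28 − (0.0592/1)(−1.033) = +0.3412 V.
Finally ΔG = −nFE = −(1)(96485 C/mol)(+0.3412 V) = −32.9 kJ/mol.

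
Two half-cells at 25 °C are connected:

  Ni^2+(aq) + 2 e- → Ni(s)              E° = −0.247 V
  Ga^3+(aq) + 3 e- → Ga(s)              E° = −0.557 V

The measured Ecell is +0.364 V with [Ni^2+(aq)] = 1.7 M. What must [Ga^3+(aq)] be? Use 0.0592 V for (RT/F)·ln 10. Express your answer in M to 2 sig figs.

0.0041 M

Ni²⁺/Ni is the cathode (higher E°); E°cell = −0.247 − (−0.557) = +0.310 V with n = 6.
From the Nernst equation, log Q = n(E° − E)/0.0592 = 6·(+0.310 − (+0.364))/0.0592 = −5.473.
For 3 Ni^2+(aq) + 2 Ga(s) → 3 Ni(s) + 2 Ga^3+(aq), the reaction quotient is Q = [Ga^3+(aq)]^2 / [Ni^2+(aq)]^3.
Substituting the known concentrations and solving, log [Ga^3+(aq)] = −2.391 and [Ga^3+(aq)] = 0.0041 M.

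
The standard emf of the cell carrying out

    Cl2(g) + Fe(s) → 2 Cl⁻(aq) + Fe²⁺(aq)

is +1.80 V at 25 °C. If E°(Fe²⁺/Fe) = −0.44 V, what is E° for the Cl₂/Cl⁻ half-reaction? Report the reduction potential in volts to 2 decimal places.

In the reaction as written the Cl₂/Cl⁻ couple is reduced (cathode) and Fe²⁺/Fe is oxidized (anode), so E°cell = E°(Cl₂/Cl⁻) − E°(Fe²⁺/Fe).
E°(Cl₂/Cl⁻) = E°cell + E°(anode) = +1.80 + (−0.44) = +1.36 V.

+1.36 V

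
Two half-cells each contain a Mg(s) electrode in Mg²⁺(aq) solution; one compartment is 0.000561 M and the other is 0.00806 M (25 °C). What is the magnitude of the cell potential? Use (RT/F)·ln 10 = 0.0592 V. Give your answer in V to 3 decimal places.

For a concentration cell E°cell = 0, since both electrodes use the same couple.
The compartment with the higher Mg²⁺(aq) concentration (0.00806 M) acts as the cathode; ions are reduced there and produced at the dilute (0.000561 M) anode.
With n = 2, Ecell = −(0.0592/2)·log([dilute]/[conc]) = −(0.0592/2)·log(0.000561/0.00806) = +0.034 V.

0.034 V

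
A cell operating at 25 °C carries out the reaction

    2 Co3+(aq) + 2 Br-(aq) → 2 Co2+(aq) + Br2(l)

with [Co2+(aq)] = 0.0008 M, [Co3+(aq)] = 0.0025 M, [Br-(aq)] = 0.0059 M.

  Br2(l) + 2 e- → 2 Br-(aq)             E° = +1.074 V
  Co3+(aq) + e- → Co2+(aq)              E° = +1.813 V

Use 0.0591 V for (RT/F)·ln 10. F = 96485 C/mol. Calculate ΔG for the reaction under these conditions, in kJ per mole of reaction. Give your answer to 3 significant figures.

−123 kJ/mol

E°cell = +1.813 − (+1.074) = +0.739 V; the balanced reaction transfers n = 2 electrons.
Q = [Co2+(aq)]^2 / ([Co3+(aq)]^2·[Br-(aq)]^2) = 2.94×10^3, so log Q = 3.469 and E = +0.739 − (0.0591/2)(3.469) = +0.6365 V.
Finally ΔG = −nFE = −(2)(96485 C/mol)(+0.6365 V) = −123 kJ/mol.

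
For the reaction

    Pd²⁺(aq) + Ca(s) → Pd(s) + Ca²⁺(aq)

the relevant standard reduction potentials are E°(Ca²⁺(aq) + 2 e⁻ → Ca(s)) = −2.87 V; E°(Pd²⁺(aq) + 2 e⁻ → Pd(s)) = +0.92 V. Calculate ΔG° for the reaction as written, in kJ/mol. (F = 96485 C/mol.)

−731 kJ/mol

In the reaction as written Pd²⁺(aq) is reduced, so the Pd²⁺/Pd couple is the cathode and Ca²⁺/Ca is the anode.
E°cell = +0.92 − (−2.87) = +3.79 V; balancing electrons gives n = 2.
ΔG° = −nFE°cell = −(2)(96485)(+3.79) J/mol = −731 kJ/mol.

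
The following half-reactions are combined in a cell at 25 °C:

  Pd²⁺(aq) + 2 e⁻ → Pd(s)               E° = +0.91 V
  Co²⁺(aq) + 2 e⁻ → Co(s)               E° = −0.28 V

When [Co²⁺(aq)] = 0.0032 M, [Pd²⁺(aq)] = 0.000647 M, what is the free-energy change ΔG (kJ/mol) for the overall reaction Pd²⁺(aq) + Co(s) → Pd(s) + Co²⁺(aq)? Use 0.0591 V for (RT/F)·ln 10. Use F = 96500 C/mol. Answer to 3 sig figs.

E°cell = +0.91 − (−0.28) = +1.19 V; the balanced reaction transfers n = 2 electrons.
Here Q = [Co²⁺(aq)] / [Pd²⁺(aq)] = 4.95 (log Q = 0.694), giving E = +1.19 − (0.0591/2)·(0.694) = +1.1695 V.
ΔG = −nFE = −(2)(96500)(+1.1695) J/mol = −226 kJ/mol.

−226 kJ/mol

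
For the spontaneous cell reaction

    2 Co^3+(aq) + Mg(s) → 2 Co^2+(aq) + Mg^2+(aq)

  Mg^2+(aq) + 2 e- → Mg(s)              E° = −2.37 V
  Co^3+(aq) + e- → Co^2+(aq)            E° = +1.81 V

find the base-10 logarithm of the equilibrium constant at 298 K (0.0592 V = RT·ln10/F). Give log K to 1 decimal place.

log K = 141.2

The Co³⁺/Co²⁺ couple is reduced (cathode); E°cell = +1.81 − (−2.37) = +4.18 V with n = 2.
At equilibrium E = 0, so log K = nE°cell / 0.0592 = (2)(+4.18) / 0.0592 = 141.2.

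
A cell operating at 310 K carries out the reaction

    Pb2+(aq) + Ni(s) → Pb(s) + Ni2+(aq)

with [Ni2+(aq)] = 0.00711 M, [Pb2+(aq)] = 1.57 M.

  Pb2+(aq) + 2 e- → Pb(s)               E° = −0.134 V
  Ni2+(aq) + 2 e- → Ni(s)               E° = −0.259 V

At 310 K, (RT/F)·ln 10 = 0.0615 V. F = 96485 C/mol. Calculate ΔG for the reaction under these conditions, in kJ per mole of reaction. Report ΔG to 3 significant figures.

E°cell = −0.134 − (−0.259) = +0.125 V; the balanced reaction transfers n = 2 electrons.
The reaction quotient is [Ni2+(aq)] / [Pb2+(aq)] = 0.00453; by Nernst, E = +0.125 − (0.0615/2)(−2.344) = +0.1971 V.
Finally ΔG = −nFE = −(2)(96485 C/mol)(+0.1971 V) = −38.0 kJ/mol.

−38.0 kJ/mol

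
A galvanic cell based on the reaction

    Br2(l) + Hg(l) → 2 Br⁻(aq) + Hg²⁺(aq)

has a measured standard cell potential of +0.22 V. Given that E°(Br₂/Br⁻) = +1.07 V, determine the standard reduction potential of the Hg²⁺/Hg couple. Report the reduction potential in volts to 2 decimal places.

+0.85 V

In the reaction as written the Br₂/Br⁻ couple is reduced (cathode) and Hg²⁺/Hg is oxidized (anode), so E°cell = E°(Br₂/Br⁻) − E°(Hg²⁺/Hg).
E°(Hg²⁺/Hg) = E°(cathode) − E°cell = +1.07 − (+0.22) = +0.85 V.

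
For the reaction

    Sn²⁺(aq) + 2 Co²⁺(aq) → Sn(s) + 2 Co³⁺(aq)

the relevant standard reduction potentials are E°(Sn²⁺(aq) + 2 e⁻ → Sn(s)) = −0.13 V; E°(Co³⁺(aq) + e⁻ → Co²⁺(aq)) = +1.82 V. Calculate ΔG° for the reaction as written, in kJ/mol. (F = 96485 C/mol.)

+376 kJ/mol

In the reaction as written Sn²⁺(aq) is reduced, so the Sn²⁺/Sn couple is the cathode and Co³⁺/Co²⁺ is the anode.
E°cell = −0.13 − (+1.82) = −1.95 V; balancing electrons gives n = 2.
ΔG° = −nFE°cell = −(2)(96485)(−1.95) J/mol = +376 kJ/mol.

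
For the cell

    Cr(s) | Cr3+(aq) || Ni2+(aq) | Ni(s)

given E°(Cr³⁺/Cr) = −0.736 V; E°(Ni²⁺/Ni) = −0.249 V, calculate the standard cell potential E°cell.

+0.487 V

By convention the left-hand electrode in cell notation is the anode (oxidation) and the right-hand electrode is the cathode (reduction).
E°cell = E°(right) − E°(left) = −0.249 − (−0.736) = +0.487 V.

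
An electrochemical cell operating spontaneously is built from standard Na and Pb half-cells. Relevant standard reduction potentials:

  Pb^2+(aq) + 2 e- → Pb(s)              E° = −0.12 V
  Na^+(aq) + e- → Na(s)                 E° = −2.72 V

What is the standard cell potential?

+2.60 V

The Pb²⁺/Pb couple has the higher E°, so Pb ion is reduced (cathode) and Na is oxidized (anode).
E°cell = E°(cathode) − E°(anode) = −0.12 − (−2.72) = +2.60 V.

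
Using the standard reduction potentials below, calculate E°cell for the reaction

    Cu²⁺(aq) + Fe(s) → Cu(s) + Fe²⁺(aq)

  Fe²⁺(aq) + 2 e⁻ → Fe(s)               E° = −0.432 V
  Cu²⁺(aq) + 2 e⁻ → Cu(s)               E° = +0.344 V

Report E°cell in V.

Cu²⁺(aq) gains electrons, so the Cu²⁺/Cu couple is the cathode; the Fe²⁺/Fe couple is the anode.
E°cell = E°(cathode) − E°(anode) = +0.344 − (−0.432) = +0.776 V.
The positive value indicates the reaction is spontaneous as written.

+0.776 V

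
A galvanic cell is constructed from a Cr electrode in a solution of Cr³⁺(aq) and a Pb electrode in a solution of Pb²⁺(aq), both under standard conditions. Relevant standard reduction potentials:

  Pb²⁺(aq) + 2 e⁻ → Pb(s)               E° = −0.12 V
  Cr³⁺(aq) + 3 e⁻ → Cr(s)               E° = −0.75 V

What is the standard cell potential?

The Pb²⁺/Pb couple has the higher E°, so Pb ion is reduced (cathode) and Cr is oxidized (anode).
E°cell = E°(cathode) − E°(anode) = −0.12 − (−0.75) = +0.63 V.

+0.63 V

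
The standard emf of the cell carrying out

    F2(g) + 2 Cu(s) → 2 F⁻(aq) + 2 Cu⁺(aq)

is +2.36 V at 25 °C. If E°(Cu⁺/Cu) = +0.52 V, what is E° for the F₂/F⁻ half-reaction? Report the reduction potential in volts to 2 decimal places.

+2.88 V

In the reaction as written the F₂/F⁻ couple is reduced (cathode) and Cu⁺/Cu is oxidized (anode), so E°cell = E°(F₂/F⁻) − E°(Cu⁺/Cu).
E°(F₂/F⁻) = E°cell + E°(anode) = +2.36 + (+0.52) = +2.88 V.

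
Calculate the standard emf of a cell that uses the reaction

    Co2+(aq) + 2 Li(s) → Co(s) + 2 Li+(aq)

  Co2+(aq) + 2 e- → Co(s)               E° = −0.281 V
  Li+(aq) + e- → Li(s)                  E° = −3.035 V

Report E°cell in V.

+2.754 V

Co2+(aq) gains electrons, so the Co²⁺/Co couple is the cathode; the Li⁺/Li couple is the anode.
E°cell = E°(cathode) − E°(anode) = −0.281 − (−3.035) = +2.754 V.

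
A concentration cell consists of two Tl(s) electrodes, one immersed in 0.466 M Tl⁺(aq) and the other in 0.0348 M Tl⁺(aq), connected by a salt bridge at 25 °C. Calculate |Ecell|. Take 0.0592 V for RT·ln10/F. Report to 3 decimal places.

0.067 V

For a concentration cell E°cell = 0, since both electrodes use the same couple.
The compartment with the higher Tl⁺(aq) concentration (0.466 M) acts as the cathode; ions are reduced there and produced at the dilute (0.0348 M) anode.
With n = 1, Ecell = −(0.0592/1)·log([dilute]/[conc]) = −(0.0592/1)·log(0.0348/0.466) = +0.067 V.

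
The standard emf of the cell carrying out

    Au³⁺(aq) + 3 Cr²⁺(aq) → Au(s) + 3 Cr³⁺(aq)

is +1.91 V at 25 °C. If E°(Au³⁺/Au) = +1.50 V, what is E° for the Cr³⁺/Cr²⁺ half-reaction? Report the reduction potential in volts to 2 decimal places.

−0.41 V

In the reaction as written the Au³⁺/Au couple is reduced (cathode) and Cr³⁺/Cr²⁺ is oxidized (anode), so E°cell = E°(Au³⁺/Au) − E°(Cr³⁺/Cr²⁺).
E°(Cr³⁺/Cr²⁺) = E°(cathode) − E°cell = +1.50 − (+1.91) = −0.41 V.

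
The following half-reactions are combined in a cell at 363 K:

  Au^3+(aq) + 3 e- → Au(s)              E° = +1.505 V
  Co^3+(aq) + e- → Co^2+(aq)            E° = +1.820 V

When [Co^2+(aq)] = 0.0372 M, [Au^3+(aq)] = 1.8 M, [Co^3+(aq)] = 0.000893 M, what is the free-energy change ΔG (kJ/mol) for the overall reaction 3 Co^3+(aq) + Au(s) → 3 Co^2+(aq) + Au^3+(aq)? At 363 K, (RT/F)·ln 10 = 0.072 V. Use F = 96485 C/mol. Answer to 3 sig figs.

−55.7 kJ/mol

The standard cell potential is +1.820 − (+1.505) = +0.315 V, with n = 3 electrons in the balanced equation.
Q = ([Co^2+(aq)]^3·[Au^3+(aq)]) / [Co^3+(aq)]^3 = 1.3×10^5, so log Q = 5.114 and E = +0.315 − (0.072/3)(5.114) = +0.1923 V.
Finally ΔG = −nFE = −(3)(96485 C/mol)(+0.1923 V) = −55.7 kJ/mol.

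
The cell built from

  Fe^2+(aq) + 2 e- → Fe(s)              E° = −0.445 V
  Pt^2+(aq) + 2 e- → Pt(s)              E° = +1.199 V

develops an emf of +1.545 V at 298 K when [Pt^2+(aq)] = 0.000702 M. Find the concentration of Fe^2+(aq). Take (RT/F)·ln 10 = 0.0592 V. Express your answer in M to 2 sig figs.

1.6 M

With Pt²⁺/Pt at the cathode and Fe²⁺/Fe at the anode, E°cell = +1.199 − (−0.445) = +1.644 V (n = 2).
Since E = E° − (0.0592/n)·log Q, log Q = n(E° − E)/0.0592 = 3.345.
The balanced reaction is Pt^2+(aq) + Fe(s) → Pt(s) + Fe^2+(aq), so Q = [Fe^2+(aq)] / [Pt^2+(aq)].
Substituting the known concentrations and solving, log [Fe^2+(aq)] = 0.191 and [Fe^2+(aq)] = 1.6 M.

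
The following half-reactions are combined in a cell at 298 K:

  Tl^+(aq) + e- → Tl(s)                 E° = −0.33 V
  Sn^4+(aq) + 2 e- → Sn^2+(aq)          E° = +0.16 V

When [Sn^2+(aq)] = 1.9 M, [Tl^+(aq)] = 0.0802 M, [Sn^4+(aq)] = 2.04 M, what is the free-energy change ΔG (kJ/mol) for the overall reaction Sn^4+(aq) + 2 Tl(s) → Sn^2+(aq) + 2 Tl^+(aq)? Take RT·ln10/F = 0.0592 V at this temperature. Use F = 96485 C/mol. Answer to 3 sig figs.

The standard cell potential is +0.16 − (−0.33) = +0.49 V, with n = 2 electrons in the balanced equation.
The reaction quotient is ([Sn^2+(aq)]·[Tl^+(aq)]^2) / [Sn^4+(aq)] = 0.00599; by Nernst, E = +0.49 − (0.0592/2)(−2.223) = +0.5558 V.
ΔG = −nFE = −(2)(96485)(+0.5558) J/mol = −107 kJ/mol.

−107 kJ/mol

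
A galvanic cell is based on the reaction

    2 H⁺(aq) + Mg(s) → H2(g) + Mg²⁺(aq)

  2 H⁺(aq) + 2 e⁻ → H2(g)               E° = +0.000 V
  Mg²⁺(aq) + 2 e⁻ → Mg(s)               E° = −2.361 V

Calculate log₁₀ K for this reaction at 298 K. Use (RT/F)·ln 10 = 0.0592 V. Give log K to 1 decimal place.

The 2H⁺/H₂ couple is reduced (cathode); E°cell = +0.000 − (−2.361) = +2.361 V with n = 2.
At equilibrium E = 0, so log K = nE°cell / 0.0592 = (2)(+2.361) / 0.0592 = 79.8.

log K = 79.8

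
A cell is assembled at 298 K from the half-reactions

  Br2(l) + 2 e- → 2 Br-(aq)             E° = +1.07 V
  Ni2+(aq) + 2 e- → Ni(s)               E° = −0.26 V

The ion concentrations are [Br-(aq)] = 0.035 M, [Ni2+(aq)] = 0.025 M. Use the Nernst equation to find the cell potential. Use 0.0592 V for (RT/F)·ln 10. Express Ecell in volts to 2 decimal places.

Since E°(Br₂/Br⁻) > E°(Ni²⁺/Ni), Br₂/Br⁻ serves as the cathode.
The standard potential is +1.07 − (−0.26) = +1.33 V and the balanced reaction transfers n = 2 electrons.
For the overall reaction Br2(l) + Ni(s) → 2 Br-(aq) + Ni2+(aq), Q = [Br-(aq)]^2·[Ni2+(aq)] = 3.06×10^−5, giving log Q = −4.514.
E = E° − (0.0592/n)·log Q = +1.33 − (0.0592/2)(−4.514) = +1.46 V.

+1.46 V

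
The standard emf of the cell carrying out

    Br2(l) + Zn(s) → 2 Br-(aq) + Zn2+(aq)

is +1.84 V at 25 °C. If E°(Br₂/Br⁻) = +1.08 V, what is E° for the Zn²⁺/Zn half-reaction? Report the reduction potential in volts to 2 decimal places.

In the reaction as written the Br₂/Br⁻ couple is reduced (cathode) and Zn²⁺/Zn is oxidized (anode), so E°cell = E°(Br₂/Br⁻) − E°(Zn²⁺/Zn).
E°(Zn²⁺/Zn) = E°(cathode) − E°cell = +1.08 − (+1.84) = −0.76 V.

−0.76 V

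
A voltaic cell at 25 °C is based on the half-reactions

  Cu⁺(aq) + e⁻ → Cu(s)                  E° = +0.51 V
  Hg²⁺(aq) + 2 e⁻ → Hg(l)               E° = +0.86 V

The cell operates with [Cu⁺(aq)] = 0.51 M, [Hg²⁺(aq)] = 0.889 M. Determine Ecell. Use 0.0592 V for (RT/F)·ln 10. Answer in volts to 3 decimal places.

The Hg²⁺/Hg couple has the more positive E°, so it is the cathode; Cu⁺/Cu is the anode.
E°cell = +0.86 − (+0.51) = +0.35 V, with n = 2 electrons transferred.
Balancing gives Hg²⁺(aq) + 2 Cu(s) → Hg(l) + 2 Cu⁺(aq); hence Q = [Cu⁺(aq)]^2 / [Hg²⁺(aq)] = 0.293 (log Q = −0.534).
E = E° − (0.0592/n)·log Q = +0.35 − (0.0592/2)(−0.534) = +0.366 V.

+0.366 V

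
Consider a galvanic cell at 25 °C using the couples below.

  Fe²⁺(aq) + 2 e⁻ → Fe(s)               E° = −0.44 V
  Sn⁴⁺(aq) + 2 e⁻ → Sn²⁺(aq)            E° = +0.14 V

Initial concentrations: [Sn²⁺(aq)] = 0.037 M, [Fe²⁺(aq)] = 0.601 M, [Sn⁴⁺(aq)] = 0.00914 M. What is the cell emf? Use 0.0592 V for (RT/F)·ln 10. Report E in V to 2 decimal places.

Sn⁴⁺/Sn²⁺ is reduced (cathode, E° = +0.14 V) and Fe²⁺/Fe is oxidized (anode).
The standard potential is +0.14 − (−0.44) = +0.58 V and the balanced reaction transfers n = 2 electrons.
For the overall reaction Sn⁴⁺(aq) + Fe(s) → Sn²⁺(aq) + Fe²⁺(aq), Q = ([Sn²⁺(aq)]·[Fe²⁺(aq)]) / [Sn⁴⁺(aq)] = 2.43, giving log Q = 0.386.
Applying E = E° − (RT ln10/nF)·log Q gives +0.58 − (0.0592/2)(0.386) = +0.57 V.

+0.57 V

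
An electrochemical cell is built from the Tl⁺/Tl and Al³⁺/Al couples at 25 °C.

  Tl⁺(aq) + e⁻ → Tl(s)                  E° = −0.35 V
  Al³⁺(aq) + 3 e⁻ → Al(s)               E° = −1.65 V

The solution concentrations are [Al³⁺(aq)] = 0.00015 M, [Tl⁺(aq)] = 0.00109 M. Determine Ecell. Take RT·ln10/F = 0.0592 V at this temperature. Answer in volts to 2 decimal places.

Since E°(Tl⁺/Tl) > E°(Al³⁺/Al), Tl⁺/Tl serves as the cathode.
E°cell = E°cat − E°an = −0.35 − (−1.65) = +1.30 V; n = 3.
The balanced reaction is 3 Tl⁺(aq) + Al(s) → 3 Tl(s) + Al³⁺(aq), so Q = [Al³⁺(aq)] / [Tl⁺(aq)]^3 = 1.16×10^5 and log Q = 5.064.
By the Nernst equation, E = +1.30 − (0.0592/3)·(5.064) = +1.20 V.

+1.20 V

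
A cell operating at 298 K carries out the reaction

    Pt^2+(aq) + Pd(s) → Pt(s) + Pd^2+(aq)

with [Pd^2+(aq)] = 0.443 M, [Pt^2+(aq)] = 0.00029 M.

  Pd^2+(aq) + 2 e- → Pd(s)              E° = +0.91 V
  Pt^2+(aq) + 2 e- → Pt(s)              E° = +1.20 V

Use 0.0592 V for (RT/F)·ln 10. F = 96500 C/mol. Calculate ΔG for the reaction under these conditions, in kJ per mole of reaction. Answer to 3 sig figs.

−37.8 kJ/mol

The standard cell potential is +1.20 − (+0.91) = +0.29 V, with n = 2 electrons in the balanced equation.
Q = [Pd^2+(aq)] / [Pt^2+(aq)] = 1.53×10^3, so log Q = 3.184 and E = +0.29 − (0.0592/2)(3.184) = +0.1958 V.
ΔG = −nFE = −(2)(96500)(+0.1958) J/mol = −37.8 kJ/mol.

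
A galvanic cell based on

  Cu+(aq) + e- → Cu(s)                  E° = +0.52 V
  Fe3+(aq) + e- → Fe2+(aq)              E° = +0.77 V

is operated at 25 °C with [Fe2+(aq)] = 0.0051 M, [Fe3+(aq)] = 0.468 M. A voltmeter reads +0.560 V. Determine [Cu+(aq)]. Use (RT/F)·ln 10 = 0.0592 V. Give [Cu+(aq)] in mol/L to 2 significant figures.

Fe³⁺/Fe²⁺ is the cathode (higher E°); E°cell = +0.77 − (+0.52) = +0.25 V with n = 1.
From the Nernst equation, log Q = n(E° − E)/0.0592 = 1·(+0.25 − (+0.560))/0.0592 = −5.236.
For Fe3+(aq) + Cu(s) → Fe2+(aq) + Cu+(aq), the reaction quotient is Q = ([Fe2+(aq)]·[Cu+(aq)]) / [Fe3+(aq)].
Solving for the unknown gives log [Cu+(aq)] = −3.273, so [Cu+(aq)] ≈ 0.00053 M.

0.00053 M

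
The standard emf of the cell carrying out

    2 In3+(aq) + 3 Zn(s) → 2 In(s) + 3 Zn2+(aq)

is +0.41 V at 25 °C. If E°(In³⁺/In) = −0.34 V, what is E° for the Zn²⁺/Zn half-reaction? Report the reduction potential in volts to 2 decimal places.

In the reaction as written the In³⁺/In couple is reduced (cathode) and Zn²⁺/Zn is oxidized (anode), so E°cell = E°(In³⁺/In) − E°(Zn²⁺/Zn).
E°(Zn²⁺/Zn) = E°(cathode) − E°cell = −0.34 − (+0.41) = −0.75 V.

−0.75 V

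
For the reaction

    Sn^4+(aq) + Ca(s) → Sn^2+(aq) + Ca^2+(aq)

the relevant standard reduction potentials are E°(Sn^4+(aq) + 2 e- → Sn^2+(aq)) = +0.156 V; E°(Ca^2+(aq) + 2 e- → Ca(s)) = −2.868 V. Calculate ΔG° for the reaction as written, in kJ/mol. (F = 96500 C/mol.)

In the reaction as written Sn^4+(aq) is reduced, so the Sn⁴⁺/Sn²⁺ couple is the cathode and Ca²⁺/Ca is the anode.
E°cell = +0.156 − (−2.868) = +3.024 V; balancing electrons gives n = 2.
ΔG° = −nFE°cell = −(2)(96500)(+3.024) J/mol = −584 kJ/mol.

−584 kJ/mol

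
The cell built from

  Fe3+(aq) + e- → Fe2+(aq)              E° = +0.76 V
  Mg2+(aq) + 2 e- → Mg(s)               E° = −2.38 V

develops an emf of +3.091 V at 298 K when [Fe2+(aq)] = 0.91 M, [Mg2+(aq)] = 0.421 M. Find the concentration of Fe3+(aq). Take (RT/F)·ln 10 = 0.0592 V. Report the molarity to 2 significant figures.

0.088 M

Fe³⁺/Fe²⁺ is the cathode (higher E°); E°cell = +0.76 − (−2.38) = +3.14 V with n = 2.
Since E = E° − (0.0592/n)·log Q, log Q = n(E° − E)/0.0592 = 1.655.
Balancing electrons gives 2 Fe3+(aq) + Mg(s) → 2 Fe2+(aq) + Mg2+(aq); thus Q = ([Fe2+(aq)]^2·[Mg2+(aq)]) / [Fe3+(aq)]^2.
Isolating [Fe3+(aq)] in Q = 10^{1.655} yields log [Fe3+(aq)] = −1.056, i.e. 0.088 M.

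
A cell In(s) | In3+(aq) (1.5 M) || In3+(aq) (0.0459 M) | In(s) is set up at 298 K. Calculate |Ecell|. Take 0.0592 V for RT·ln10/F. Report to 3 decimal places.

0.030 V

For a concentration cell E°cell = 0, since both electrodes use the same couple.
The compartment with the higher In3+(aq) concentration (1.5 M) acts as the cathode; ions are reduced there and produced at the dilute (0.0459 M) anode.
With n = 3, Ecell = −(0.0592/3)·log([dilute]/[conc]) = −(0.0592/3)·log(0.0459/1.5) = +0.030 V.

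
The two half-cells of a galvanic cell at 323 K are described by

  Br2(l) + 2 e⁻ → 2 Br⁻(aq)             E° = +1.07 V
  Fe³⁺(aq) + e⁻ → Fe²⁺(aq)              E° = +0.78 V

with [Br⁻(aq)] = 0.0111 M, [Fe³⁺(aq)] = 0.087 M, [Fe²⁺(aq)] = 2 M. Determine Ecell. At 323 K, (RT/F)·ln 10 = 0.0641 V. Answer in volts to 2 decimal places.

The Br₂/Br⁻ couple has the more positive E°, so it is the cathode; Fe³⁺/Fe²⁺ is the anode.
The standard potential is +1.07 − (+0.78) = +0.29 V and the balanced reaction transfers n = 2 electrons.
For the overall reaction Br2(l) + 2 Fe²⁺(aq) → 2 Br⁻(aq) + 2 Fe³⁺(aq), Q = ([Br⁻(aq)]^2·[Fe³⁺(aq)]^2) / [Fe²⁺(aq)]^2 = 2.33×10^−7, giving log Q = −6.632.
Applying E = E° − (RT ln10/nF)·log Q gives +0.29 − (0.0641/2)(−6.632) = +0.50 V.

+0.50 V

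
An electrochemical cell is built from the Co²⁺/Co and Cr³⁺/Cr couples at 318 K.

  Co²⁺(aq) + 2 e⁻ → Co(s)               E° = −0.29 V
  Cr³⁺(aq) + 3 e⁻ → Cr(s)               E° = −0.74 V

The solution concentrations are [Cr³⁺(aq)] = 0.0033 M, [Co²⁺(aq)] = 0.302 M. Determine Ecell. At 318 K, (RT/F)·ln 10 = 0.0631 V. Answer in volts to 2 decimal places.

Since E°(Co²⁺/Co) > E°(Cr³⁺/Cr), Co²⁺/Co serves as the cathode.
E°cell = −0.29 − (−0.74) = +0.45 V, with n = 6 electrons transferred.
The balanced reaction is 3 Co²⁺(aq) + 2 Cr(s) → 3 Co(s) + 2 Cr³⁺(aq), so Q = [Cr³⁺(aq)]^2 / [Co²⁺(aq)]^3 = 0.000395 and log Q = −3.403.
E = E° − (0.0631/n)·log Q = +0.45 − (0.0631/6)(−3.403) = +0.49 V.

+0.49 V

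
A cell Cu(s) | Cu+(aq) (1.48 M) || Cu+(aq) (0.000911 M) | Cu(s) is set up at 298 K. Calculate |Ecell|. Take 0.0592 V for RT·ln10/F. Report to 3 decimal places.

0.190 V

For a concentration cell E°cell = 0, since both electrodes use the same couple.
The compartment with the higher Cu+(aq) concentration (1.48 M) acts as the cathode; ions are reduced there and produced at the dilute (0.000911 M) anode.
With n = 1, Ecell = −(0.0592/1)·log([dilute]/[conc]) = −(0.0592/1)·log(0.000911/1.48) = +0.190 V.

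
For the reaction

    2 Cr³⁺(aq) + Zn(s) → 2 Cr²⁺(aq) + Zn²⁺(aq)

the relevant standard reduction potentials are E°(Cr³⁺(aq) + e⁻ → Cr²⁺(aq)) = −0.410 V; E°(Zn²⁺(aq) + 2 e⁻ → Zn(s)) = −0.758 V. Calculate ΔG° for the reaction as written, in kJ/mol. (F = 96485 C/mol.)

In the reaction as written Cr³⁺(aq) is reduced, so the Cr³⁺/Cr²⁺ couple is the cathode and Zn²⁺/Zn is the anode.
E°cell = −0.410 − (−0.758) = +0.348 V; balancing electrons gives n = 2.
ΔG° = −nFE°cell = −(2)(96485)(+0.348) J/mol = −67.2 kJ/mol.

−67.2 kJ/mol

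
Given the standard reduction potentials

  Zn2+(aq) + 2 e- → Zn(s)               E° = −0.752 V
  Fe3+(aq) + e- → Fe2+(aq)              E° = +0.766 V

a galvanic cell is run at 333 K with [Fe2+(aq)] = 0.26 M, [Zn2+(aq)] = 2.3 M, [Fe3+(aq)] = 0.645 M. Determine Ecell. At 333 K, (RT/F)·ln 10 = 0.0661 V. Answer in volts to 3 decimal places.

+1.532 V

Fe³⁺/Fe²⁺ is reduced (cathode, E° = +0.766 V) and Zn²⁺/Zn is oxidized (anode).
The standard potential is +0.766 − (−0.752) = +1.518 V and the balanced reaction transfers n = 2 electrons.
For the overall reaction 2 Fe3+(aq) + Zn(s) → 2 Fe2+(aq) + Zn2+(aq), Q = ([Fe2+(aq)]^2·[Zn2+(aq)]) / [Fe3+(aq)]^2 = 0.374, giving log Q = −0.427.
By the Nernst equation, E = +1.518 − (0.0661/2)·(−0.427) = +1.532 V.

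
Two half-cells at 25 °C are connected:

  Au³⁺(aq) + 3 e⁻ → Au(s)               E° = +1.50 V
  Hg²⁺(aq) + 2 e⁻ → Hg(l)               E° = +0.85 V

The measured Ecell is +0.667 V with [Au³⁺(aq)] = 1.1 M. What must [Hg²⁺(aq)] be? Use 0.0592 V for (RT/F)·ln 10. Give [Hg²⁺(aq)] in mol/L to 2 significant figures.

0.28 M

The Au³⁺/Au couple has the larger reduction potential, so it is the cathode: E°cell = +1.50 − (+0.85) = +0.65 V and n = 6.
Rearranging E = E° − (0.0592/n)·log Q gives log Q = 6(+0.65 − (+0.667))/0.0592 = −1.723.
The balanced reaction is 2 Au³⁺(aq) + 3 Hg(l) → 2 Au(s) + 3 Hg²⁺(aq), so Q = [Hg²⁺(aq)]^3 / [Au³⁺(aq)]^2.
Solving for the unknown gives log [Hg²⁺(aq)] = −0.547, so [Hg²⁺(aq)] ≈ 0.28 M.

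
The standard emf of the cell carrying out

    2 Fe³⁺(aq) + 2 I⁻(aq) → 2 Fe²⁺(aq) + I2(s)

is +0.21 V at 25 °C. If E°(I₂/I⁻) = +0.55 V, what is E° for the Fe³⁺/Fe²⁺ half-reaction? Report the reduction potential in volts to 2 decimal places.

+0.76 V

In the reaction as written the Fe³⁺/Fe²⁺ couple is reduced (cathode) and I₂/I⁻ is oxidized (anode), so E°cell = E°(Fe³⁺/Fe²⁺) − E°(I₂/I⁻).
E°(Fe³⁺/Fe²⁺) = E°cell + E°(anode) = +0.21 + (+0.55) = +0.76 V.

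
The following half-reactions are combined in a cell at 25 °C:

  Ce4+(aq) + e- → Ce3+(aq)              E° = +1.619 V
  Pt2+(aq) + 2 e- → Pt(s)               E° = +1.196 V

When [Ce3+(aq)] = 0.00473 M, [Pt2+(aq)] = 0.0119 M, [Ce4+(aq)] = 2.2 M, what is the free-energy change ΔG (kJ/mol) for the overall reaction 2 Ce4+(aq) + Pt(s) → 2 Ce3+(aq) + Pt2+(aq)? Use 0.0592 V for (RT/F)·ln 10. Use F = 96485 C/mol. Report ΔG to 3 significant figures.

With Ce⁴⁺/Ce³⁺ reduced at the cathode, E°cell = +1.619 − (+1.196) = +0.423 V and n = 2.
Q = ([Ce3+(aq)]^2·[Pt2+(aq)]) / [Ce4+(aq)]^2 = 5.5×10^−8, so log Q = −7.260 and E = +0.423 − (0.0592/2)(−7.260) = +0.6379 V.
ΔG = −nFE = −(2)(96485)(+0.6379) J/mol = −123 kJ/mol.

−123 kJ/mol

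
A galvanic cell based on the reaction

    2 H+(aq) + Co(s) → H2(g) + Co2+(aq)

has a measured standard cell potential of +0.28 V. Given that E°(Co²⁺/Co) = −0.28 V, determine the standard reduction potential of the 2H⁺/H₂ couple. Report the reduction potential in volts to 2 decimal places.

In the reaction as written the 2H⁺/H₂ couple is reduced (cathode) and Co²⁺/Co is oxidized (anode), so E°cell = E°(2H⁺/H₂) − E°(Co²⁺/Co).
E°(2H⁺/H₂) = E°cell + E°(anode) = +0.28 + (−0.28) = +0.00 V.

+0.00 V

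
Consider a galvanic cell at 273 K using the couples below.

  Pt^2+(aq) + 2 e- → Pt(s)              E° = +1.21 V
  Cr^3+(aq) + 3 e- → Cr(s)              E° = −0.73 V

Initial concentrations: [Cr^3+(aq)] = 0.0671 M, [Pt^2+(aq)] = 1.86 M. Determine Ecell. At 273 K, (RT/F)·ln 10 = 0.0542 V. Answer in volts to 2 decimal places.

Pt²⁺/Pt is reduced (cathode, E° = +1.21 V) and Cr³⁺/Cr is oxidized (anode).
E°cell = E°cat − E°an = +1.21 − (−0.73) = +1.94 V; n = 6.
For the overall reaction 3 Pt^2+(aq) + 2 Cr(s) → 3 Pt(s) + 2 Cr^3+(aq), Q = [Cr^3+(aq)]^2 / [Pt^2+(aq)]^3 = 0.0007, giving log Q = −3.155.
Applying E = E° − (RT ln10/nF)·log Q gives +1.94 − (0.0542/6)(−3.155) = +1.97 V.

+1.97 V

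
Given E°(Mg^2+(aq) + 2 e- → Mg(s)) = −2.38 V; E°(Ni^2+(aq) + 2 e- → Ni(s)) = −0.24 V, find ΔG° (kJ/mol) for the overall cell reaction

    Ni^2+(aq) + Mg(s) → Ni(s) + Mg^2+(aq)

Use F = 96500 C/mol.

In the reaction as written Ni^2+(aq) is reduced, so the Ni²⁺/Ni couple is the cathode and Mg²⁺/Mg is the anode.
E°cell = −0.24 − (−2.38) = +2.14 V; balancing electrons gives n = 2.
ΔG° = −nFE°cell = −(2)(96500)(+2.14) J/mol = −413 kJ/mol.

−413 kJ/mol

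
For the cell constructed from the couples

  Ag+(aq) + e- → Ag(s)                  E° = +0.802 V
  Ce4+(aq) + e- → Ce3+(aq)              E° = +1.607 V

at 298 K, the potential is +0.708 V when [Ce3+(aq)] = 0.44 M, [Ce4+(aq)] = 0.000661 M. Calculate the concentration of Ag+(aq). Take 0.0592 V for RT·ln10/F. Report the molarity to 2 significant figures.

0.065 M

The Ce⁴⁺/Ce³⁺ couple has the larger reduction potential, so it is the cathode: E°cell = +1.607 − (+0.802) = +0.805 V and n = 1.
From the Nernst equation, log Q = n(E° − E)/0.0592 = 1·(+0.805 − (+0.708))/0.0592 = 1.639.
Balancing electrons gives Ce4+(aq) + Ag(s) → Ce3+(aq) + Ag+(aq); thus Q = ([Ce3+(aq)]·[Ag+(aq)]) / [Ce4+(aq)].
Isolating [Ag+(aq)] in Q = 10^{1.639} yields log [Ag+(aq)] = −1.184, i.e. 0.065 M.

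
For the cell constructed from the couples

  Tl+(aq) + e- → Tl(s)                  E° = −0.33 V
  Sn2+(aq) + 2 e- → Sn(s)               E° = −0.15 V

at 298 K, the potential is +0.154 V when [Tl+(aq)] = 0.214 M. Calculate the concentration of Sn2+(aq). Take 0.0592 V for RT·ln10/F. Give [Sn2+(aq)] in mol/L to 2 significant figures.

0.0061 M

With Sn²⁺/Sn at the cathode and Tl⁺/Tl at the anode, E°cell = −0.15 − (−0.33) = +0.18 V (n = 2).
From the Nernst equation, log Q = n(E° − E)/0.0592 = 2·(+0.18 − (+0.154))/0.0592 = 0.878.
Balancing electrons gives Sn2+(aq) + 2 Tl(s) → Sn(s) + 2 Tl+(aq); thus Q = [Tl+(aq)]^2 / [Sn2+(aq)].
Solving for the unknown gives log [Sn2+(aq)] = −2.217, so [Sn2+(aq)] ≈ 0.0061 M.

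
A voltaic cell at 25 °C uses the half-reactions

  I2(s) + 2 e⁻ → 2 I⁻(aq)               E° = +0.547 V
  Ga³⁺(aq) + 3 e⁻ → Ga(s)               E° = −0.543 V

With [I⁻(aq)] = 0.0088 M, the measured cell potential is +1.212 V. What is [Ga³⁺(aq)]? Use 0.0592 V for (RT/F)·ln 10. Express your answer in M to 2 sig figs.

0.96 M

With I₂/I⁻ at the cathode and Ga³⁺/Ga at the anode, E°cell = +0.547 − (−0.543) = +1.090 V (n = 6).
From the Nernst equation, log Q = n(E° − E)/0.0592 = 6·(+1.090 − (+1.212))/0.0592 = −12.365.
The balanced reaction is 3 I2(s) + 2 Ga(s) → 6 I⁻(aq) + 2 Ga³⁺(aq), so Q = [I⁻(aq)]^6·[Ga³⁺(aq)]^2.
Isolating [Ga³⁺(aq)] in Q = 10^{−12.365} yields log [Ga³⁺(aq)] = −0.016, i.e. 0.96 M.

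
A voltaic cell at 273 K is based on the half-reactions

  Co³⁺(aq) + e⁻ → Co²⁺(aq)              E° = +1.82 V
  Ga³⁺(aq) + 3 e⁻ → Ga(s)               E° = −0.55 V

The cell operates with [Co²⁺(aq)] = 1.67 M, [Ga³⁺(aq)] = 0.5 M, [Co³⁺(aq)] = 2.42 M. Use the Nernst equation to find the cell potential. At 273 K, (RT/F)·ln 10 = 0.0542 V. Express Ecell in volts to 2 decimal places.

Co³⁺/Co²⁺ is reduced (cathode, E° = +1.82 V) and Ga³⁺/Ga is oxidized (anode).
E°cell = E°cat − E°an = +1.82 − (−0.55) = +2.37 V; n = 3.
The balanced reaction is 3 Co³⁺(aq) + Ga(s) → 3 Co²⁺(aq) + Ga³⁺(aq), so Q = ([Co²⁺(aq)]^3·[Ga³⁺(aq)]) / [Co³⁺(aq)]^3 = 0.164 and log Q = −0.784.
Applying E = E° − (RT ln10/nF)·log Q gives +2.37 − (0.0542/3)(−0.784) = +2.38 V.

+2.38 V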